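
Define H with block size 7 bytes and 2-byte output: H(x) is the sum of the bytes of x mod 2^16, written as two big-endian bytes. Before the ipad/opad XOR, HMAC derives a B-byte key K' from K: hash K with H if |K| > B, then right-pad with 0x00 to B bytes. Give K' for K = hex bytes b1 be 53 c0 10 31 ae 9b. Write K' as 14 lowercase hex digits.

040c0000000000

|K| = 8 > B = 7, so first hash the key.
H(K): sum = 177+190+83+192+16+49+174+155 = 1036 → 04 0c.
Zero-pad H(K) = 04 0c to 7 bytes: K' = 04 0c 00 00 00 00 00.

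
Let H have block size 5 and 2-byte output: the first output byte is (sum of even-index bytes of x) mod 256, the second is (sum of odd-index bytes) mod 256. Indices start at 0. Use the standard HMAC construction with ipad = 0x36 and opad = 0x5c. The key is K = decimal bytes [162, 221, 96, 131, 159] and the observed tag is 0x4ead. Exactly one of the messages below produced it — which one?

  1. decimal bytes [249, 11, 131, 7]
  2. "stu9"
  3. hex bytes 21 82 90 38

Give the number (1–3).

Key decimal bytes [162, 221, 96, 131, 159] = a2 dd 60 83 9f is exactly B = 5 bytes: K' = a2 dd 60 83 9f.
K' ⊕ ipad = 94 eb 56 b5 a9; K' ⊕ opad = fe 81 3c df c3.
m1: inner = H(94 eb 56 b5 a9 f9 0b 83 07) = a5 1c; tag = H(fe 81 3c df c3 a5 1c) = 1905
m2: inner = H(94 eb 56 b5 a9 73 74 75 39) = 40 88; tag = H(fe 81 3c df c3 40 88) = 85a0
m3: inner = H(94 eb 56 b5 a9 21 82 90 38) = 4d 51; tag = H(fe 81 3c df c3 4d 51) = 4ead ← matches

3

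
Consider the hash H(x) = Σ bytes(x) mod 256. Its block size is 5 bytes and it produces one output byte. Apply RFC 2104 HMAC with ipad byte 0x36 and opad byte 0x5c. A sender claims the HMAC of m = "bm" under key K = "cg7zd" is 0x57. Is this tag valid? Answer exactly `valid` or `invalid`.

Key "cg7zd" = 63 67 37 7a 64 is exactly B = 5 bytes: K' = 63 67 37 7a 64.
K' ⊕ ipad = 55 51 01 4c 52; K' ⊕ opad = 3f 3b 6b 26 38.
Inner hash: sum = 85+81+1+76+82+98+109 = 532; mod 256 = 20 → 14.
Outer hash (recomputed tag): sum = 63+59+107+38+56+20 = 343; mod 256 = 87 → 57.
Recomputed tag = 57; claimed = 57 → match.

valid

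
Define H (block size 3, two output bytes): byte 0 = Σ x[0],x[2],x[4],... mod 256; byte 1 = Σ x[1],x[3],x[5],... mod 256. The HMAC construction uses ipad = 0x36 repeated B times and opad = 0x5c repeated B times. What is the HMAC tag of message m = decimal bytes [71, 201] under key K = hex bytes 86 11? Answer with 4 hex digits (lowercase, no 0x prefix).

a4fc

Key hex bytes 86 11 is 2 bytes ≤ B = 3; zero-pad to 3 bytes: K' = 86 11 00.
K' ⊕ ipad = b0 27 36.  K' ⊕ opad = da 4d 5c.
Inner input = (K'⊕ipad) ∥ m = b0 27 36 ∥ 47 c9.
Inner hash: even-index sum = 431 mod 256 = 175; odd-index sum = 110 mod 256 = 110 → af 6e.
Outer input = (K'⊕opad) ∥ inner = da 4d 5c ∥ af 6e.
Outer hash (tag): even-index sum = 420 mod 256 = 164; odd-index sum = 252 mod 256 = 252 → a4 fc.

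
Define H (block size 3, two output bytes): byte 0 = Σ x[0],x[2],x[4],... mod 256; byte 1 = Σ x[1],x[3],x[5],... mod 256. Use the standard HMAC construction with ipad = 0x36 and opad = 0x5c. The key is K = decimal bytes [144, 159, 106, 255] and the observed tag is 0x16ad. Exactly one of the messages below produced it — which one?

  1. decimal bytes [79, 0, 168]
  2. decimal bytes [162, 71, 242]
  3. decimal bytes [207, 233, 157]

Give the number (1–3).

Key decimal bytes [144, 159, 106, 255] = 90 9f 6a ff is 4 bytes > B = 3, so hash it first: H(key) = fa 9e, then zero-pad to 3 bytes: K' = fa 9e 00.
K' ⊕ ipad = cc a8 36; K' ⊕ opad = a6 c2 5c.
m1: inner = H(cc a8 36 4f 00 a8) = 02 9f; tag = H(a6 c2 5c 02 9f) = a1c4
m2: inner = H(cc a8 36 a2 47 f2) = 49 3c; tag = H(a6 c2 5c 49 3c) = 3e0b
m3: inner = H(cc a8 36 cf e9 9d) = eb 14; tag = H(a6 c2 5c eb 14) = 16ad ← matches

3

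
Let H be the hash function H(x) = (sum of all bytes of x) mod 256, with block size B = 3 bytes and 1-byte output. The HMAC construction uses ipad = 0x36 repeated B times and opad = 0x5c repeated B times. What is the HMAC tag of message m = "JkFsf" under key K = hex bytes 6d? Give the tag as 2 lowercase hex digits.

Key hex bytes 6d is 1 byte ≤ B = 3; zero-pad to 3 bytes: K' = 6d 00 00.
K' ⊕ ipad = 5b 36 36.  K' ⊕ opad = 31 5c 5c.
Inner input = (K'⊕ipad) ∥ m = 5b 36 36 ∥ 4a 6b 46 73 66.
Inner hash: sum = 91+54+54+74+107+70+115+102 = 667; mod 256 = 155 → 9b.
Outer input = (K'⊕opad) ∥ inner = 31 5c 5c ∥ 9b.
Outer hash (tag): sum = 49+92+92+155 = 388; mod 256 = 132 → 84.

84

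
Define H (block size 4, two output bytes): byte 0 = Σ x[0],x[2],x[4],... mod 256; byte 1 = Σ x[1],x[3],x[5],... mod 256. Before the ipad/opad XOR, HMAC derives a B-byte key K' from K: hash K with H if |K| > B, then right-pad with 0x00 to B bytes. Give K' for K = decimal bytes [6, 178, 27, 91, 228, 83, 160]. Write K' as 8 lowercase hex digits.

a5600000

|K| = 7 > B = 4, so first hash the key.
H(K): even-index sum = 421 mod 256 = 165; odd-index sum = 352 mod 256 = 96 → a5 60.
Zero-pad H(K) = a5 60 to 4 bytes: K' = a5 60 00 00.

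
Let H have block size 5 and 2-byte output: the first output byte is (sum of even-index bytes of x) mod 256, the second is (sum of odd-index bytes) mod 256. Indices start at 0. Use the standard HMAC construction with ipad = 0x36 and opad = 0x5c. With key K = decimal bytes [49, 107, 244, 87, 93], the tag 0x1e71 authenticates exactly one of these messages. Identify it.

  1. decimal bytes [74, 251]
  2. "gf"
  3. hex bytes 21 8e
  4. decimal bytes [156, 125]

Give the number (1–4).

Key decimal bytes [49, 107, 244, 87, 93] = 31 6b f4 57 5d is exactly B = 5 bytes: K' = 31 6b f4 57 5d.
K' ⊕ ipad = 07 5d c2 61 6b; K' ⊕ opad = 6d 37 a8 0b 01.
m1: inner = H(07 5d c2 61 6b 4a fb) = 2f 08; tag = H(6d 37 a8 0b 01 2f 08) = 1e71 ← matches
m2: inner = H(07 5d c2 61 6b 67 66) = 9a 25; tag = H(6d 37 a8 0b 01 9a 25) = 3bdc
m3: inner = H(07 5d c2 61 6b 21 8e) = c2 df; tag = H(6d 37 a8 0b 01 c2 df) = f504
m4: inner = H(07 5d c2 61 6b 9c 7d) = b1 5a; tag = H(6d 37 a8 0b 01 b1 5a) = 70f3

1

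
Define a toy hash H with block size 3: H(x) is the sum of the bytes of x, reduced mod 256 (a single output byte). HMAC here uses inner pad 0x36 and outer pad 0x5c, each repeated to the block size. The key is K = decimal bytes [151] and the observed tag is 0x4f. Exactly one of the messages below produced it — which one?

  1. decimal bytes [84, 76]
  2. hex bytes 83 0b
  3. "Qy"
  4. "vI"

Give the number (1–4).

4

Key decimal bytes [151] = 97 is 1 byte ≤ B = 3; zero-pad to 3 bytes: K' = 97 00 00.
K' ⊕ ipad = a1 36 36; K' ⊕ opad = cb 5c 5c.
m1: inner = H(a1 36 36 54 4c) = ad; tag = H(cb 5c 5c ad) = 30
m2: inner = H(a1 36 36 83 0b) = 9b; tag = H(cb 5c 5c 9b) = 1e
m3: inner = H(a1 36 36 51 79) = d7; tag = H(cb 5c 5c d7) = 5a
m4: inner = H(a1 36 36 76 49) = cc; tag = H(cb 5c 5c cc) = 4f ← matches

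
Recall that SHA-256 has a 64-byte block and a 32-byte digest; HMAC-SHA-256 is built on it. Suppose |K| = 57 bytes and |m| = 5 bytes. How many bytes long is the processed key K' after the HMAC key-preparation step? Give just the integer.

64

Key is 57 ≤ 64 bytes, zero-padded: |K'| = 64.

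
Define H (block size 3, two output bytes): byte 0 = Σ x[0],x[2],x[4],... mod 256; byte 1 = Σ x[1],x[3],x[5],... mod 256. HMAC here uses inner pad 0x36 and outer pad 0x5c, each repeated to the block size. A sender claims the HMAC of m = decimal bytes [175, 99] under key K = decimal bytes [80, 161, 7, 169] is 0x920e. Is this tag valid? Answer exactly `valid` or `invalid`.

invalid

Key decimal bytes [80, 161, 7, 169] = 50 a1 07 a9 is 4 bytes > B = 3, so hash it first: H(key) = 57 4a, then zero-pad to 3 bytes: K' = 57 4a 00.
K' ⊕ ipad = 61 7c 36; K' ⊕ opad = 0b 16 5c.
Inner hash: even-index sum = 250 mod 256 = 250; odd-index sum = 299 mod 256 = 43 → fa 2b.
Outer hash (recomputed tag): even-index sum = 146 mod 256 = 146; odd-index sum = 272 mod 256 = 16 → 92 10.
Recomputed tag = 9210; claimed = 920e → mismatch.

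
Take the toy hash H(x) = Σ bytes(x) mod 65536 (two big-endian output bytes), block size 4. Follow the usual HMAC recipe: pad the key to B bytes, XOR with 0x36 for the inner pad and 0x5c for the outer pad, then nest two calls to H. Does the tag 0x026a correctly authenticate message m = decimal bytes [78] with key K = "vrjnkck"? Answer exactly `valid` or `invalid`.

invalid

Key "vrjnkck" = 76 72 6a 6e 6b 63 6b is 7 bytes > B = 4, so hash it first: H(key) = 02 f9, then zero-pad to 4 bytes: K' = 02 f9 00 00.
K' ⊕ ipad = 34 cf 36 36; K' ⊕ opad = 5e a5 5c 5c.
Inner hash: sum = 52+207+54+54+78 = 445 → 01 bd.
Outer hash (recomputed tag): sum = 94+165+92+92+1+189 = 633 → 02 79.
Recomputed tag = 0279; claimed = 026a → mismatch.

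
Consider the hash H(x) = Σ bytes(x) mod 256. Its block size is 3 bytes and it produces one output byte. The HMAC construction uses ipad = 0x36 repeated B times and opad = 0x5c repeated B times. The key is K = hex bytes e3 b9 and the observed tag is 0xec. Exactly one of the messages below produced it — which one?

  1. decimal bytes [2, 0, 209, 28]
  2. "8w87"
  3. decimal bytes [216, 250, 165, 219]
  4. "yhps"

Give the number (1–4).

Key hex bytes e3 b9 is 2 bytes ≤ B = 3; zero-pad to 3 bytes: K' = e3 b9 00.
K' ⊕ ipad = d5 8f 36; K' ⊕ opad = bf e5 5c.
m1: inner = H(d5 8f 36 02 00 d1 1c) = 89; tag = H(bf e5 5c 89) = 89
m2: inner = H(d5 8f 36 38 77 38 37) = b8; tag = H(bf e5 5c b8) = b8
m3: inner = H(d5 8f 36 d8 fa a5 db) = ec; tag = H(bf e5 5c ec) = ec ← matches
m4: inner = H(d5 8f 36 79 68 70 73) = 5e; tag = H(bf e5 5c 5e) = 5e

3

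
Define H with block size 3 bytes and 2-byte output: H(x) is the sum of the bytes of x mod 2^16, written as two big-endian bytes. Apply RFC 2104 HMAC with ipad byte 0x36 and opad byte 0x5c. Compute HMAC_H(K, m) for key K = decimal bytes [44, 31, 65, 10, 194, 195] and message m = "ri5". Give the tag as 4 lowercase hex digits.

Key decimal bytes [44, 31, 65, 10, 194, 195] = 2c 1f 41 0a c2 c3 is 6 bytes > B = 3, so hash it first: H(key) = 02 1b, then zero-pad to 3 bytes: K' = 02 1b 00.
K' ⊕ ipad = 34 2d 36.  K' ⊕ opad = 5e 47 5c.
Inner input = (K'⊕ipad) ∥ m = 34 2d 36 ∥ 72 69 35.
Inner hash: sum = 52+45+54+114+105+53 = 423 → 01 a7.
Outer input = (K'⊕opad) ∥ inner = 5e 47 5c ∥ 01 a7.
Outer hash (tag): sum = 94+71+92+1+167 = 425 → 01 a9.

01a9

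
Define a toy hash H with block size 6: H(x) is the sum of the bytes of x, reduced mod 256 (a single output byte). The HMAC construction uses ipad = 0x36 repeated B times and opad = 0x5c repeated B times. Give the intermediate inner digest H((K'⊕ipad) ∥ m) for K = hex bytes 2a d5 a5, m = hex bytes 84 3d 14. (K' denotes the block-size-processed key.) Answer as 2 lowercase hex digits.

09

Key hex bytes 2a d5 a5 is 3 bytes ≤ B = 6; zero-pad to 6 bytes: K' = 2a d5 a5 00 00 00.
K' ⊕ ipad = 1c e3 93 36 36 36.
Inner input = 1c e3 93 36 36 36 ∥ 84 3d 14.
Inner hash: sum = 28+227+147+54+54+54+132+61+20 = 777; mod 256 = 9 → 09.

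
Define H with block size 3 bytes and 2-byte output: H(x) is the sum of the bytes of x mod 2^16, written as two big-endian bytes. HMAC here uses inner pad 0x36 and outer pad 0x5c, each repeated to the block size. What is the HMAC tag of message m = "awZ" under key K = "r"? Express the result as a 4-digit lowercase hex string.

Key "r" = 72 is 1 byte ≤ B = 3; zero-pad to 3 bytes: K' = 72 00 00.
K' ⊕ ipad = 44 36 36.  K' ⊕ opad = 2e 5c 5c.
Inner input = (K'⊕ipad) ∥ m = 44 36 36 ∥ 61 77 5a.
Inner hash: sum = 68+54+54+97+119+90 = 482 → 01 e2.
Outer input = (K'⊕opad) ∥ inner = 2e 5c 5c ∥ 01 e2.
Outer hash (tag): sum = 46+92+92+1+226 = 457 → 01 c9.

01c9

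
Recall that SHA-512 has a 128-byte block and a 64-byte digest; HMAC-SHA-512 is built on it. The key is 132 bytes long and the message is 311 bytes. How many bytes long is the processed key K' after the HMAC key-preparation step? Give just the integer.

Key is 132 > 128 bytes, so it is hashed to 64 bytes then zero-padded to 128: |K'| = 128.

128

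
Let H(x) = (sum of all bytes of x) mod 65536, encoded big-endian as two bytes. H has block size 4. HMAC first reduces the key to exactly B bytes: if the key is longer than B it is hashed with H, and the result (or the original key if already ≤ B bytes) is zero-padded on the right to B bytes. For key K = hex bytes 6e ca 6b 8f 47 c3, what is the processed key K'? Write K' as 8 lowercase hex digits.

033c0000

|K| = 6 > B = 4, so first hash the key.
H(K): sum = 110+202+107+143+71+195 = 828 → 03 3c.
Zero-pad H(K) = 03 3c to 4 bytes: K' = 03 3c 00 00.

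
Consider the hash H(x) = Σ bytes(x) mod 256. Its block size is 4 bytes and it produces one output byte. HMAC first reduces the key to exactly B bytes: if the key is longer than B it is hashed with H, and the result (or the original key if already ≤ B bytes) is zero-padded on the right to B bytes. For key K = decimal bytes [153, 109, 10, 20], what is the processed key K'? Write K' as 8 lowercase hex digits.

Key decimal bytes [153, 109, 10, 20] = 99 6d 0a 14 is exactly B = 4 bytes: K' = 99 6d 0a 14.

996d0a14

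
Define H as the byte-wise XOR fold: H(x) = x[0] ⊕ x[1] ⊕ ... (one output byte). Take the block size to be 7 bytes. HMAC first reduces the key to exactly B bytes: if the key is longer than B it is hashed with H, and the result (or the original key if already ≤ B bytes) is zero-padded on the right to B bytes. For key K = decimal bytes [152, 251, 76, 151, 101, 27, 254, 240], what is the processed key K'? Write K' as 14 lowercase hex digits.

|K| = 8 > B = 7, so first hash the key.
H(K): XOR 98⊕fb⊕4c⊕97⊕65⊕1b⊕fe⊕f0 = c8.
Zero-pad H(K) = c8 to 7 bytes: K' = c8 00 00 00 00 00 00.

c8000000000000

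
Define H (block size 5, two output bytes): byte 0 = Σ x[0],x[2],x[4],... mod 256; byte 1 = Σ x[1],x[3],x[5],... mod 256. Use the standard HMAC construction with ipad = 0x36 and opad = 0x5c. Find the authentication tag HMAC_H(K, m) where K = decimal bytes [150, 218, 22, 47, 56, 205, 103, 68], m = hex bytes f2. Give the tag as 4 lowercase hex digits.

238b

Key decimal bytes [150, 218, 22, 47, 56, 205, 103, 68] = 96 da 16 2f 38 cd 67 44 is 8 bytes > B = 5, so hash it first: H(key) = 4b 1a, then zero-pad to 5 bytes: K' = 4b 1a 00 00 00.
K' ⊕ ipad = 7d 2c 36 36 36.  K' ⊕ opad = 17 46 5c 5c 5c.
Inner input = (K'⊕ipad) ∥ m = 7d 2c 36 36 36 ∥ f2.
Inner hash: even-index sum = 233 mod 256 = 233; odd-index sum = 340 mod 256 = 84 → e9 54.
Outer input = (K'⊕opad) ∥ inner = 17 46 5c 5c 5c ∥ e9 54.
Outer hash (tag): even-index sum = 291 mod 256 = 35; odd-index sum = 395 mod 256 = 139 → 23 8b.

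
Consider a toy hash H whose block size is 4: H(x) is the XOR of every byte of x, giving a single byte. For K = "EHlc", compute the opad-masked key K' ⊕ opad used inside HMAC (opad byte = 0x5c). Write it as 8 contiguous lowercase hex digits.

1914303f

Key "EHlc" = 45 48 6c 63 is exactly B = 4 bytes: K' = 45 48 6c 63.
XOR each byte with 0x5c: 45⊕5c=19, 48⊕5c=14, 6c⊕5c=30, 63⊕5c=3f.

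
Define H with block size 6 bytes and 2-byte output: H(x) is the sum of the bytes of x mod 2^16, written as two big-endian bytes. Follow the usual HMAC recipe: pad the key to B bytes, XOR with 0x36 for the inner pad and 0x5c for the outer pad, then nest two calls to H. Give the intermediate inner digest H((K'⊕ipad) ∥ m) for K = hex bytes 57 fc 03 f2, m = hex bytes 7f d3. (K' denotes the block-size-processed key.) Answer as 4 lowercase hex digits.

03e2

Key hex bytes 57 fc 03 f2 is 4 bytes ≤ B = 6; zero-pad to 6 bytes: K' = 57 fc 03 f2 00 00.
K' ⊕ ipad = 61 ca 35 c4 36 36.
Inner input = 61 ca 35 c4 36 36 ∥ 7f d3.
Inner hash: sum = 97+202+53+196+54+54+127+211 = 994 → 03 e2.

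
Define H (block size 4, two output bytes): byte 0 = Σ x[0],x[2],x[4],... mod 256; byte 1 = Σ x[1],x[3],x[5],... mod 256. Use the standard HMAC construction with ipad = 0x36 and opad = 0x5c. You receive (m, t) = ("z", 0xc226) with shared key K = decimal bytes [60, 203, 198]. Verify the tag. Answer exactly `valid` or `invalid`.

Key decimal bytes [60, 203, 198] = 3c cb c6 is 3 bytes ≤ B = 4; zero-pad to 4 bytes: K' = 3c cb c6 00.
K' ⊕ ipad = 0a fd f0 36; K' ⊕ opad = 60 97 9a 5c.
Inner hash: even-index sum = 372 mod 256 = 116; odd-index sum = 307 mod 256 = 51 → 74 33.
Outer hash (recomputed tag): even-index sum = 366 mod 256 = 110; odd-index sum = 294 mod 256 = 38 → 6e 26.
Recomputed tag = 6e26; claimed = c226 → mismatch.

invalid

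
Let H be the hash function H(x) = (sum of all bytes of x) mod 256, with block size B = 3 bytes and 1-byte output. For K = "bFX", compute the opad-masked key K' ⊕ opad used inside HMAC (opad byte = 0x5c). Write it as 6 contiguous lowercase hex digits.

3e1a04

Key "bFX" = 62 46 58 is exactly B = 3 bytes: K' = 62 46 58.
XOR each byte with 0x5c: 62⊕5c=3e, 46⊕5c=1a, 58⊕5c=04.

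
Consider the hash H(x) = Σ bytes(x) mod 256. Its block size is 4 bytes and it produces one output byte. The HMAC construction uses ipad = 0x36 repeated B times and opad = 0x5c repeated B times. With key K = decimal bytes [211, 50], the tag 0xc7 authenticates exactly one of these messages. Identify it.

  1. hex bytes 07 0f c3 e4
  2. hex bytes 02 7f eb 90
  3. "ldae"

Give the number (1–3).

Key decimal bytes [211, 50] = d3 32 is 2 bytes ≤ B = 4; zero-pad to 4 bytes: K' = d3 32 00 00.
K' ⊕ ipad = e5 04 36 36; K' ⊕ opad = 8f 6e 5c 5c.
m1: inner = H(e5 04 36 36 07 0f c3 e4) = 12; tag = H(8f 6e 5c 5c 12) = c7 ← matches
m2: inner = H(e5 04 36 36 02 7f eb 90) = 51; tag = H(8f 6e 5c 5c 51) = 06
m3: inner = H(e5 04 36 36 6c 64 61 65) = eb; tag = H(8f 6e 5c 5c eb) = a0

1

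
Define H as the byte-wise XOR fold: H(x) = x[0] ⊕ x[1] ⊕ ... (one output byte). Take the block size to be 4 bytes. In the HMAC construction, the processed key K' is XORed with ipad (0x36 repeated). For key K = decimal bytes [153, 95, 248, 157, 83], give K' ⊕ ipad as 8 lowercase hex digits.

c6363636

Key decimal bytes [153, 95, 248, 157, 83] = 99 5f f8 9d 53 is 5 bytes > B = 4, so hash it first: H(key) = f0, then zero-pad to 4 bytes: K' = f0 00 00 00.
XOR each byte with 0x36: f0⊕36=c6, 00⊕36=36, 00⊕36=36, 00⊕36=36.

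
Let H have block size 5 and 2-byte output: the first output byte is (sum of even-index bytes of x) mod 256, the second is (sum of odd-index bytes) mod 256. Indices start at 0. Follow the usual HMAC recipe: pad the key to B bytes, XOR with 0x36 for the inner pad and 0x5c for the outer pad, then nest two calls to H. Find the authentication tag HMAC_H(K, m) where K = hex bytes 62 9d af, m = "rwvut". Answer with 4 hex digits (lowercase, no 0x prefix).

ca2c

Key hex bytes 62 9d af is 3 bytes ≤ B = 5; zero-pad to 5 bytes: K' = 62 9d af 00 00.
K' ⊕ ipad = 54 ab 99 36 36.  K' ⊕ opad = 3e c1 f3 5c 5c.
Inner input = (K'⊕ipad) ∥ m = 54 ab 99 36 36 ∥ 72 77 76 75 74.
Inner hash: even-index sum = 527 mod 256 = 15; odd-index sum = 573 mod 256 = 61 → 0f 3d.
Outer input = (K'⊕opad) ∥ inner = 3e c1 f3 5c 5c ∥ 0f 3d.
Outer hash (tag): even-index sum = 458 mod 256 = 202; odd-index sum = 300 mod 256 = 44 → ca 2c.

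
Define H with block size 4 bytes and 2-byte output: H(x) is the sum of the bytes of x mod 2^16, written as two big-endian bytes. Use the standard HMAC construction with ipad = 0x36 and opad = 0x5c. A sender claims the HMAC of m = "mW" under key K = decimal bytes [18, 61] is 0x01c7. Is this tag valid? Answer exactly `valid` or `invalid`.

valid

Key decimal bytes [18, 61] = 12 3d is 2 bytes ≤ B = 4; zero-pad to 4 bytes: K' = 12 3d 00 00.
K' ⊕ ipad = 24 0b 36 36; K' ⊕ opad = 4e 61 5c 5c.
Inner hash: sum = 36+11+54+54+109+87 = 351 → 01 5f.
Outer hash (recomputed tag): sum = 78+97+92+92+1+95 = 455 → 01 c7.
Recomputed tag = 01c7; claimed = 01c7 → match.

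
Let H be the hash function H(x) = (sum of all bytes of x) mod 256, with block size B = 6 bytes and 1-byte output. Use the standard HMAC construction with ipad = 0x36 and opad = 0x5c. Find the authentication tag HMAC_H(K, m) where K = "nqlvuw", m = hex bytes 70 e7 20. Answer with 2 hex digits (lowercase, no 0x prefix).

Key "nqlvuw" = 6e 71 6c 76 75 77 is exactly B = 6 bytes: K' = 6e 71 6c 76 75 77.
K' ⊕ ipad = 58 47 5a 40 43 41.  K' ⊕ opad = 32 2d 30 2a 29 2b.
Inner input = (K'⊕ipad) ∥ m = 58 47 5a 40 43 41 ∥ 70 e7 20.
Inner hash: sum = 88+71+90+64+67+65+112+231+32 = 820; mod 256 = 52 → 34.
Outer input = (K'⊕opad) ∥ inner = 32 2d 30 2a 29 2b ∥ 34.
Outer hash (tag): sum = 50+45+48+42+41+43+52 = 321; mod 256 = 65 → 41.

41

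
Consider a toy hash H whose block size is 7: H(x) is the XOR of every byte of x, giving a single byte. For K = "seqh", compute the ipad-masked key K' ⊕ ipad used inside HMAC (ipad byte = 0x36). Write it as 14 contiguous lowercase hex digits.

4553475e363636

Key "seqh" = 73 65 71 68 is 4 bytes ≤ B = 7; zero-pad to 7 bytes: K' = 73 65 71 68 00 00 00.
XOR each byte with 0x36: 73⊕36=45, 65⊕36=53, 71⊕36=47, 68⊕36=5e, 00⊕36=36, 00⊕36=36, 00⊕36=36.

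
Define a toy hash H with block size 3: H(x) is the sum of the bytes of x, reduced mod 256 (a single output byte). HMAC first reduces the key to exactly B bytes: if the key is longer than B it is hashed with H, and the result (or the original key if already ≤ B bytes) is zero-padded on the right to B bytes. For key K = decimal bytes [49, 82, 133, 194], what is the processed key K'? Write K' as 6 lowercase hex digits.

ca0000

|K| = 4 > B = 3, so first hash the key.
H(K): sum = 49+82+133+194 = 458; mod 256 = 202 → ca.
Zero-pad H(K) = ca to 3 bytes: K' = ca 00 00.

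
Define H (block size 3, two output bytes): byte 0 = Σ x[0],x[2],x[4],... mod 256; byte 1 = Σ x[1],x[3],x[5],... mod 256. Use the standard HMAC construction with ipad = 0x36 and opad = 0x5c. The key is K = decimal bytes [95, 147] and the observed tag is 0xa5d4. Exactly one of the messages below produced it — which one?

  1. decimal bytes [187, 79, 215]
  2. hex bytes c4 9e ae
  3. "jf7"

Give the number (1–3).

Key decimal bytes [95, 147] = 5f 93 is 2 bytes ≤ B = 3; zero-pad to 3 bytes: K' = 5f 93 00.
K' ⊕ ipad = 69 a5 36; K' ⊕ opad = 03 cf 5c.
m1: inner = H(69 a5 36 bb 4f d7) = ee 37; tag = H(03 cf 5c ee 37) = 96bd
m2: inner = H(69 a5 36 c4 9e ae) = 3d 17; tag = H(03 cf 5c 3d 17) = 760c
m3: inner = H(69 a5 36 6a 66 37) = 05 46; tag = H(03 cf 5c 05 46) = a5d4 ← matches

3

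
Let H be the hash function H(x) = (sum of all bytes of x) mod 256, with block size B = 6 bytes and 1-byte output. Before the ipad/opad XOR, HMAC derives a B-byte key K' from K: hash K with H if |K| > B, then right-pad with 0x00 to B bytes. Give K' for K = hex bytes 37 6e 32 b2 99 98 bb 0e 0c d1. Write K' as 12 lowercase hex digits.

|K| = 10 > B = 6, so first hash the key.
H(K): sum = 55+110+50+178+153+152+187+14+12+209 = 1120; mod 256 = 96 → 60.
Zero-pad H(K) = 60 to 6 bytes: K' = 60 00 00 00 00 00.

600000000000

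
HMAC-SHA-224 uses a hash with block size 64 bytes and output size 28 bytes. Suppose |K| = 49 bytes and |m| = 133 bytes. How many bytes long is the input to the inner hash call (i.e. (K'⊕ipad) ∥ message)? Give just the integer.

197

Key is 49 ≤ 64 bytes, zero-padded: |K'| = 64.
Inner input = (K'⊕ipad) ∥ m → 64 + 133 = 197 bytes.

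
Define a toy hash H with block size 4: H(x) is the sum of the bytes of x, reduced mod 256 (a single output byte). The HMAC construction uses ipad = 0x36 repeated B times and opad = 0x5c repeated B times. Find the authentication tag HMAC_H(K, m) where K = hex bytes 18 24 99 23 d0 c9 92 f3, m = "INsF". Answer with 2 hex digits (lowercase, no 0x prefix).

70

Key hex bytes 18 24 99 23 d0 c9 92 f3 is 8 bytes > B = 4, so hash it first: H(key) = 16, then zero-pad to 4 bytes: K' = 16 00 00 00.
K' ⊕ ipad = 20 36 36 36.  K' ⊕ opad = 4a 5c 5c 5c.
Inner input = (K'⊕ipad) ∥ m = 20 36 36 36 ∥ 49 4e 73 46.
Inner hash: sum = 32+54+54+54+73+78+115+70 = 530; mod 256 = 18 → 12.
Outer input = (K'⊕opad) ∥ inner = 4a 5c 5c 5c ∥ 12.
Outer hash (tag): sum = 74+92+92+92+18 = 368; mod 256 = 112 → 70.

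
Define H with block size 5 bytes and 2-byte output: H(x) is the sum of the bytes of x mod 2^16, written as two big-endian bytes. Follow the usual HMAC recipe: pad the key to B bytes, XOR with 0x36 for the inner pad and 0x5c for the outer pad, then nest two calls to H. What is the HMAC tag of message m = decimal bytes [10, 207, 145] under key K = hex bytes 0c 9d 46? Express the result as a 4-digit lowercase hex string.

Key hex bytes 0c 9d 46 is 3 bytes ≤ B = 5; zero-pad to 5 bytes: K' = 0c 9d 46 00 00.
K' ⊕ ipad = 3a ab 70 36 36.  K' ⊕ opad = 50 c1 1a 5c 5c.
Inner input = (K'⊕ipad) ∥ m = 3a ab 70 36 36 ∥ 0a cf 91.
Inner hash: sum = 58+171+112+54+54+10+207+145 = 811 → 03 2b.
Outer input = (K'⊕opad) ∥ inner = 50 c1 1a 5c 5c ∥ 03 2b.
Outer hash (tag): sum = 80+193+26+92+92+3+43 = 529 → 02 11.

0211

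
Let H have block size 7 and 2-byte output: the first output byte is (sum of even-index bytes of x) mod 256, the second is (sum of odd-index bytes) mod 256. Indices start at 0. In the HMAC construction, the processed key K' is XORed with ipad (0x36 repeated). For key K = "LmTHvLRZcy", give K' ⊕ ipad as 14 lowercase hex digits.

Key "LmTHvLRZcy" = 4c 6d 54 48 76 4c 52 5a 63 79 is 10 bytes > B = 7, so hash it first: H(key) = cb d4, then zero-pad to 7 bytes: K' = cb d4 00 00 00 00 00.
XOR each byte with 0x36: cb⊕36=fd, d4⊕36=e2, 00⊕36=36, 00⊕36=36, 00⊕36=36, 00⊕36=36, 00⊕36=36.

fde23636363636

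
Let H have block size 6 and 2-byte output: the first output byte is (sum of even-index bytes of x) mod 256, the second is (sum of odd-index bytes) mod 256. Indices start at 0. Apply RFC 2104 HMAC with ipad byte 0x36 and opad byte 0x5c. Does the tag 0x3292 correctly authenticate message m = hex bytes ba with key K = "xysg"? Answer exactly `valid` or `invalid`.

valid

Key "xysg" = 78 79 73 67 is 4 bytes ≤ B = 6; zero-pad to 6 bytes: K' = 78 79 73 67 00 00.
K' ⊕ ipad = 4e 4f 45 51 36 36; K' ⊕ opad = 24 25 2f 3b 5c 5c.
Inner hash: even-index sum = 387 mod 256 = 131; odd-index sum = 214 mod 256 = 214 → 83 d6.
Outer hash (recomputed tag): even-index sum = 306 mod 256 = 50; odd-index sum = 402 mod 256 = 146 → 32 92.
Recomputed tag = 3292; claimed = 3292 → match.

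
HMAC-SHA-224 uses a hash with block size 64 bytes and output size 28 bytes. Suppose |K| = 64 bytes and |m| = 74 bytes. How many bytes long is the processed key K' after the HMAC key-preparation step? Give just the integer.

64

Key is 64 ≤ 64 bytes, zero-padded: |K'| = 64.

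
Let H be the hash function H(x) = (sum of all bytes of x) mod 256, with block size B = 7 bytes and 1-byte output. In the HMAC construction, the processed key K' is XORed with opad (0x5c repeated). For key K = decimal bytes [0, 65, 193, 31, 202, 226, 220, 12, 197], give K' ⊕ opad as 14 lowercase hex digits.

265c5c5c5c5c5c

Key decimal bytes [0, 65, 193, 31, 202, 226, 220, 12, 197] = 00 41 c1 1f ca e2 dc 0c c5 is 9 bytes > B = 7, so hash it first: H(key) = 7a, then zero-pad to 7 bytes: K' = 7a 00 00 00 00 00 00.
XOR each byte with 0x5c: 7a⊕5c=26, 00⊕5c=5c, 00⊕5c=5c, 00⊕5c=5c, 00⊕5c=5c, 00⊕5c=5c, 00⊕5c=5c.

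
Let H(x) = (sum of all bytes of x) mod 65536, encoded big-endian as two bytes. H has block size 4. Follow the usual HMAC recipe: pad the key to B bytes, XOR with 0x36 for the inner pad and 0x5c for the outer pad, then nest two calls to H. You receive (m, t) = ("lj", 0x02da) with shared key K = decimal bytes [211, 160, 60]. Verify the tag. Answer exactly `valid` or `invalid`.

valid

Key decimal bytes [211, 160, 60] = d3 a0 3c is 3 bytes ≤ B = 4; zero-pad to 4 bytes: K' = d3 a0 3c 00.
K' ⊕ ipad = e5 96 0a 36; K' ⊕ opad = 8f fc 60 5c.
Inner hash: sum = 229+150+10+54+108+106 = 657 → 02 91.
Outer hash (recomputed tag): sum = 143+252+96+92+2+145 = 730 → 02 da.
Recomputed tag = 02da; claimed = 02da → match.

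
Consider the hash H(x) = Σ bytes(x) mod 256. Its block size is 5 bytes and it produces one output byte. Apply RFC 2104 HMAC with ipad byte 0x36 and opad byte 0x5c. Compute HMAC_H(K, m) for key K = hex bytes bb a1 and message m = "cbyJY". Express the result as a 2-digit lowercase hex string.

9f

Key hex bytes bb a1 is 2 bytes ≤ B = 5; zero-pad to 5 bytes: K' = bb a1 00 00 00.
K' ⊕ ipad = 8d 97 36 36 36.  K' ⊕ opad = e7 fd 5c 5c 5c.
Inner input = (K'⊕ipad) ∥ m = 8d 97 36 36 36 ∥ 63 62 79 4a 59.
Inner hash: sum = 141+151+54+54+54+99+98+121+74+89 = 935; mod 256 = 167 → a7.
Outer input = (K'⊕opad) ∥ inner = e7 fd 5c 5c 5c ∥ a7.
Outer hash (tag): sum = 231+253+92+92+92+167 = 927; mod 256 = 159 → 9f.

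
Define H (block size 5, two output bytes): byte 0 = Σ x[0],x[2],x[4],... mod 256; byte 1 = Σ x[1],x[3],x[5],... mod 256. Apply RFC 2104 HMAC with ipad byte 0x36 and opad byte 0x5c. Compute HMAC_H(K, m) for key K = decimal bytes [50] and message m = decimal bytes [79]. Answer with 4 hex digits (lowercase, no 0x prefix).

Key decimal bytes [50] = 32 is 1 byte ≤ B = 5; zero-pad to 5 bytes: K' = 32 00 00 00 00.
K' ⊕ ipad = 04 36 36 36 36.  K' ⊕ opad = 6e 5c 5c 5c 5c.
Inner input = (K'⊕ipad) ∥ m = 04 36 36 36 36 ∥ 4f.
Inner hash: even-index sum = 112 mod 256 = 112; odd-index sum = 187 mod 256 = 187 → 70 bb.
Outer input = (K'⊕opad) ∥ inner = 6e 5c 5c 5c 5c ∥ 70 bb.
Outer hash (tag): even-index sum = 481 mod 256 = 225; odd-index sum = 296 mod 256 = 40 → e1 28.

e128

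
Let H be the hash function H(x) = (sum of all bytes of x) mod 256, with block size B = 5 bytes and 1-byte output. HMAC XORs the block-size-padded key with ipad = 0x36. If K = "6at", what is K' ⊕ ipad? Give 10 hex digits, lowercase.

Key "6at" = 36 61 74 is 3 bytes ≤ B = 5; zero-pad to 5 bytes: K' = 36 61 74 00 00.
XOR each byte with 0x36: 36⊕36=00, 61⊕36=57, 74⊕36=42, 00⊕36=36, 00⊕36=36.

0057423636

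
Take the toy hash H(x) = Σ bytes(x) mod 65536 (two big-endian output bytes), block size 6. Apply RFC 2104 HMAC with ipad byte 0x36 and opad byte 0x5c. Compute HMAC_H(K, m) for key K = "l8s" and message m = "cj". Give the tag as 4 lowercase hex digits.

01f5

Key "l8s" = 6c 38 73 is 3 bytes ≤ B = 6; zero-pad to 6 bytes: K' = 6c 38 73 00 00 00.
K' ⊕ ipad = 5a 0e 45 36 36 36.  K' ⊕ opad = 30 64 2f 5c 5c 5c.
Inner input = (K'⊕ipad) ∥ m = 5a 0e 45 36 36 36 ∥ 63 6a.
Inner hash: sum = 90+14+69+54+54+54+99+106 = 540 → 02 1c.
Outer input = (K'⊕opad) ∥ inner = 30 64 2f 5c 5c 5c ∥ 02 1c.
Outer hash (tag): sum = 48+100+47+92+92+92+2+28 = 501 → 01 f5.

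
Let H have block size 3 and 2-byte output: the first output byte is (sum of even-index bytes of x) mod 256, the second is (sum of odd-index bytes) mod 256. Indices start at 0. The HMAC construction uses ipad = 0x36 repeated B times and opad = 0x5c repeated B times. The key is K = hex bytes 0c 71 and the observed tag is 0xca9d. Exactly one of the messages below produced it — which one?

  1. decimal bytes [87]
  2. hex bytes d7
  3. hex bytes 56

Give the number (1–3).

Key hex bytes 0c 71 is 2 bytes ≤ B = 3; zero-pad to 3 bytes: K' = 0c 71 00.
K' ⊕ ipad = 3a 47 36; K' ⊕ opad = 50 2d 5c.
m1: inner = H(3a 47 36 57) = 70 9e; tag = H(50 2d 5c 70 9e) = 4a9d
m2: inner = H(3a 47 36 d7) = 70 1e; tag = H(50 2d 5c 70 1e) = ca9d ← matches
m3: inner = H(3a 47 36 56) = 70 9d; tag = H(50 2d 5c 70 9d) = 499d

2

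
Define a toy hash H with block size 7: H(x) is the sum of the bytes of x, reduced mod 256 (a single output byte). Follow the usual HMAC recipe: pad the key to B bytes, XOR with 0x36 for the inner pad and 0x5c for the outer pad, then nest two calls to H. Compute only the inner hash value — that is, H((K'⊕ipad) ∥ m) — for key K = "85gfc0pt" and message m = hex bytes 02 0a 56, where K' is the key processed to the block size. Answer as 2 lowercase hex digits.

2d

Key "85gfc0pt" = 38 35 67 66 63 30 70 74 is 8 bytes > B = 7, so hash it first: H(key) = b1, then zero-pad to 7 bytes: K' = b1 00 00 00 00 00 00.
K' ⊕ ipad = 87 36 36 36 36 36 36.
Inner input = 87 36 36 36 36 36 36 ∥ 02 0a 56.
Inner hash: sum = 135+54+54+54+54+54+54+2+10+86 = 557; mod 256 = 45 → 2d.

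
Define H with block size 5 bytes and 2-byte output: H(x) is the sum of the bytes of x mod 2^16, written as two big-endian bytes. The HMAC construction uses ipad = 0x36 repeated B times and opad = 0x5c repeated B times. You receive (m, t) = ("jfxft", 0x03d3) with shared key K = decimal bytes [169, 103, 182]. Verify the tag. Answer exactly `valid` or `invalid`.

valid

Key decimal bytes [169, 103, 182] = a9 67 b6 is 3 bytes ≤ B = 5; zero-pad to 5 bytes: K' = a9 67 b6 00 00.
K' ⊕ ipad = 9f 51 80 36 36; K' ⊕ opad = f5 3b ea 5c 5c.
Inner hash: sum = 159+81+128+54+54+106+102+120+102+116 = 1022 → 03 fe.
Outer hash (recomputed tag): sum = 245+59+234+92+92+3+254 = 979 → 03 d3.
Recomputed tag = 03d3; claimed = 03d3 → match.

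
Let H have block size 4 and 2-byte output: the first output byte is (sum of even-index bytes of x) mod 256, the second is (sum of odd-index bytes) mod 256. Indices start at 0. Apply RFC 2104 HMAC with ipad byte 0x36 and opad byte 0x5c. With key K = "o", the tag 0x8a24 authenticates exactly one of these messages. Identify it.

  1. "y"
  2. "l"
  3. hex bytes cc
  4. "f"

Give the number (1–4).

Key "o" = 6f is 1 byte ≤ B = 4; zero-pad to 4 bytes: K' = 6f 00 00 00.
K' ⊕ ipad = 59 36 36 36; K' ⊕ opad = 33 5c 5c 5c.
m1: inner = H(59 36 36 36 79) = 08 6c; tag = H(33 5c 5c 5c 08 6c) = 9724
m2: inner = H(59 36 36 36 6c) = fb 6c; tag = H(33 5c 5c 5c fb 6c) = 8a24 ← matches
m3: inner = H(59 36 36 36 cc) = 5b 6c; tag = H(33 5c 5c 5c 5b 6c) = ea24
m4: inner = H(59 36 36 36 66) = f5 6c; tag = H(33 5c 5c 5c f5 6c) = 8424

2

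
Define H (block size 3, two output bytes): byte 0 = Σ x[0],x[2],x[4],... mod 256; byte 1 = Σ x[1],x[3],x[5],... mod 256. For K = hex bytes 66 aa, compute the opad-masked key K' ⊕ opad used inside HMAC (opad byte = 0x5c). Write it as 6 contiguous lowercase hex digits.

Key hex bytes 66 aa is 2 bytes ≤ B = 3; zero-pad to 3 bytes: K' = 66 aa 00.
XOR each byte with 0x5c: 66⊕5c=3a, aa⊕5c=f6, 00⊕5c=5c.

3af65c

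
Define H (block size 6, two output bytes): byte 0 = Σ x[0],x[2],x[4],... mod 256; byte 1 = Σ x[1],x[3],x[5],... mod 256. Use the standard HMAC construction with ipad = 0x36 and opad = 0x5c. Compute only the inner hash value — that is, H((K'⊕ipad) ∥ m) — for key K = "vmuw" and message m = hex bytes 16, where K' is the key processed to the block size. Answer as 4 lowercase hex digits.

cfd2

Key "vmuw" = 76 6d 75 77 is 4 bytes ≤ B = 6; zero-pad to 6 bytes: K' = 76 6d 75 77 00 00.
K' ⊕ ipad = 40 5b 43 41 36 36.
Inner input = 40 5b 43 41 36 36 ∥ 16.
Inner hash: even-index sum = 207 mod 256 = 207; odd-index sum = 210 mod 256 = 210 → cf d2.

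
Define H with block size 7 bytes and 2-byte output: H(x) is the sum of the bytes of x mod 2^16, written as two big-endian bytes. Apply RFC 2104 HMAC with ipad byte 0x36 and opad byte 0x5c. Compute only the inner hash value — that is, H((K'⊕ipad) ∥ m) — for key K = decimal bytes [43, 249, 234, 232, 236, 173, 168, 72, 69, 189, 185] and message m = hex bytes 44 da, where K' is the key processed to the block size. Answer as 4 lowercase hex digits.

0269

Key decimal bytes [43, 249, 234, 232, 236, 173, 168, 72, 69, 189, 185] = 2b f9 ea e8 ec ad a8 48 45 bd b9 is 11 bytes > B = 7, so hash it first: H(key) = 07 3a, then zero-pad to 7 bytes: K' = 07 3a 00 00 00 00 00.
K' ⊕ ipad = 31 0c 36 36 36 36 36.
Inner input = 31 0c 36 36 36 36 36 ∥ 44 da.
Inner hash: sum = 49+12+54+54+54+54+54+68+218 = 617 → 02 69.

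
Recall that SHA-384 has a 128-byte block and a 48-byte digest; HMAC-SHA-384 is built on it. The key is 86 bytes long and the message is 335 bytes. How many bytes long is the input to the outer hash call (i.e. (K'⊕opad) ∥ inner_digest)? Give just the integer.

176

Key is 86 ≤ 128 bytes, zero-padded: |K'| = 128.
Outer input = (K'⊕opad) ∥ H(inner) → 128 + 48 = 176 bytes.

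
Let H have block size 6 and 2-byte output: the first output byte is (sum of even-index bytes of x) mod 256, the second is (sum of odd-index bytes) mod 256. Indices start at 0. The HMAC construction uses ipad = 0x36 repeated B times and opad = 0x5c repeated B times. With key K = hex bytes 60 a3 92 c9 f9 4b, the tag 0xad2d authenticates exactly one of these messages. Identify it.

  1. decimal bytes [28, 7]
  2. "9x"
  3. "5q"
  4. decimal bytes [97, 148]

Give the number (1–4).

3

Key hex bytes 60 a3 92 c9 f9 4b is exactly B = 6 bytes: K' = 60 a3 92 c9 f9 4b.
K' ⊕ ipad = 56 95 a4 ff cf 7d; K' ⊕ opad = 3c ff ce 95 a5 17.
m1: inner = H(56 95 a4 ff cf 7d 1c 07) = e5 18; tag = H(3c ff ce 95 a5 17 e5 18) = 94c3
m2: inner = H(56 95 a4 ff cf 7d 39 78) = 02 89; tag = H(3c ff ce 95 a5 17 02 89) = b134
m3: inner = H(56 95 a4 ff cf 7d 35 71) = fe 82; tag = H(3c ff ce 95 a5 17 fe 82) = ad2d ← matches
m4: inner = H(56 95 a4 ff cf 7d 61 94) = 2a a5; tag = H(3c ff ce 95 a5 17 2a a5) = d950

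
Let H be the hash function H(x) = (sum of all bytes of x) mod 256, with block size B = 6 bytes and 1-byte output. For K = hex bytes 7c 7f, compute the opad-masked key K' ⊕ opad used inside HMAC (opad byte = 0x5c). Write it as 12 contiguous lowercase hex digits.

Key hex bytes 7c 7f is 2 bytes ≤ B = 6; zero-pad to 6 bytes: K' = 7c 7f 00 00 00 00.
XOR each byte with 0x5c: 7c⊕5c=20, 7f⊕5c=23, 00⊕5c=5c, 00⊕5c=5c, 00⊕5c=5c, 00⊕5c=5c.

20235c5c5c5c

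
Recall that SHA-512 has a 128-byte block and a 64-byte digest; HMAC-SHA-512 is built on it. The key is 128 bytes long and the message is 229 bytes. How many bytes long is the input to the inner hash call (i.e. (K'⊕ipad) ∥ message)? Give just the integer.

Key is 128 ≤ 128 bytes, zero-padded: |K'| = 128.
Inner input = (K'⊕ipad) ∥ m → 128 + 229 = 357 bytes.

357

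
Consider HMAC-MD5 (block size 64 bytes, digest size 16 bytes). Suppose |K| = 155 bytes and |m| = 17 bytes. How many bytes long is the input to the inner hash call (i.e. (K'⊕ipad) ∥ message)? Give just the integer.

81

Key is 155 > 64 bytes, so it is hashed to 16 bytes then zero-padded to 64: |K'| = 64.
Inner input = (K'⊕ipad) ∥ m → 64 + 17 = 81 bytes.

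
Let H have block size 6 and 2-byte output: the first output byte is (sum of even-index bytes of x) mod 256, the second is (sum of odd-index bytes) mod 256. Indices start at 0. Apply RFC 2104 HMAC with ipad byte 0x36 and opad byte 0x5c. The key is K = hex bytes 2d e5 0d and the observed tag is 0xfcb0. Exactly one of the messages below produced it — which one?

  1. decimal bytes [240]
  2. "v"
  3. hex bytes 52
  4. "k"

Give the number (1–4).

Key hex bytes 2d e5 0d is 3 bytes ≤ B = 6; zero-pad to 6 bytes: K' = 2d e5 0d 00 00 00.
K' ⊕ ipad = 1b d3 3b 36 36 36; K' ⊕ opad = 71 b9 51 5c 5c 5c.
m1: inner = H(1b d3 3b 36 36 36 f0) = 7c 3f; tag = H(71 b9 51 5c 5c 5c 7c 3f) = 9ab0
m2: inner = H(1b d3 3b 36 36 36 76) = 02 3f; tag = H(71 b9 51 5c 5c 5c 02 3f) = 20b0
m3: inner = H(1b d3 3b 36 36 36 52) = de 3f; tag = H(71 b9 51 5c 5c 5c de 3f) = fcb0 ← matches
m4: inner = H(1b d3 3b 36 36 36 6b) = f7 3f; tag = H(71 b9 51 5c 5c 5c f7 3f) = 15b0

3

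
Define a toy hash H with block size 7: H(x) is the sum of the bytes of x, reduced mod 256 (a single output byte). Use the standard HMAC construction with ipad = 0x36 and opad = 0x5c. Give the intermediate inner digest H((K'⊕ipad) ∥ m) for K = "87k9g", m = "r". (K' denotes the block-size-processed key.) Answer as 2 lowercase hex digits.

Key "87k9g" = 38 37 6b 39 67 is 5 bytes ≤ B = 7; zero-pad to 7 bytes: K' = 38 37 6b 39 67 00 00.
K' ⊕ ipad = 0e 01 5d 0f 51 36 36.
Inner input = 0e 01 5d 0f 51 36 36 ∥ 72.
Inner hash: sum = 14+1+93+15+81+54+54+114 = 426; mod 256 = 170 → aa.

aa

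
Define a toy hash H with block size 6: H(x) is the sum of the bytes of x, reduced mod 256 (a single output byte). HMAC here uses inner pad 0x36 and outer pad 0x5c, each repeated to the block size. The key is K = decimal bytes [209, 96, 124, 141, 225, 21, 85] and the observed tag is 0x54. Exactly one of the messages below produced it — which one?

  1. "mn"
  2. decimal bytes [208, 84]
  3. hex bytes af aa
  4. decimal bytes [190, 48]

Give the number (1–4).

4

Key decimal bytes [209, 96, 124, 141, 225, 21, 85] = d1 60 7c 8d e1 15 55 is 7 bytes > B = 6, so hash it first: H(key) = 85, then zero-pad to 6 bytes: K' = 85 00 00 00 00 00.
K' ⊕ ipad = b3 36 36 36 36 36; K' ⊕ opad = d9 5c 5c 5c 5c 5c.
m1: inner = H(b3 36 36 36 36 36 6d 6e) = 9c; tag = H(d9 5c 5c 5c 5c 5c 9c) = 41
m2: inner = H(b3 36 36 36 36 36 d0 54) = e5; tag = H(d9 5c 5c 5c 5c 5c e5) = 8a
m3: inner = H(b3 36 36 36 36 36 af aa) = 1a; tag = H(d9 5c 5c 5c 5c 5c 1a) = bf
m4: inner = H(b3 36 36 36 36 36 be 30) = af; tag = H(d9 5c 5c 5c 5c 5c af) = 54 ← matches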